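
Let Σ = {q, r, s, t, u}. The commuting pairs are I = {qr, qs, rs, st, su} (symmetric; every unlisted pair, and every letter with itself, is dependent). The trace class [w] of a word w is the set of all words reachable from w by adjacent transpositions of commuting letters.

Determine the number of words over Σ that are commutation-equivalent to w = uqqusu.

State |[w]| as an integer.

6

piece 0:u — minimal
piece 1:q rests on {0:u}
piece 2:q rests on {1:q}
piece 3:u rests on {2:q}
piece 4:s — minimal
piece 5:u rests on {3:u}
minimal pieces: {0:u, 4:s}
ways to finish when only these pieces remain (= sum over removing one remaining piece with nothing left below it):
  1 left: {4}→1  {5}→1
  2 left: {3,5}→1  {4,5}→2
  3 left: {2,3,5}→1  {3,4,5}→3
  4 left: {1,2,3,5}→1  {2,3,4,5}→4
  placing 0:u first → 5 extensions
  placing 4:s first → 1 extensions
total linear extensions = 6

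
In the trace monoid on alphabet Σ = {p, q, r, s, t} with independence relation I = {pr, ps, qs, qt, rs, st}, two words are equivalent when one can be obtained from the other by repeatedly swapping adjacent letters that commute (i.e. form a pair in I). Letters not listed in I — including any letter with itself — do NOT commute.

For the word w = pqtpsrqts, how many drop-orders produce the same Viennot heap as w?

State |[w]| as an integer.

288

#0=p has no predecessor
#1=q depends on [0:p]
#2=t depends on [0:p]
#3=p depends on [1:q, 2:t]
#4=s has no predecessor
#5=r depends on [1:q, 2:t]
#6=q depends on [3:p, 5:r]
#7=t depends on [3:p, 5:r]
#8=s depends on [4:s]
sources: [0:p, 4:s]
N(rest) = Σ N(rest − s) over sources s of rest; N(one piece) = 1:
  size 1 → [6]=1  [7]=1  [8]=1
  size 2 → [4,8]=1  [6,7]=2  [6,8]=2  [7,8]=2
  size 3 → [3,6,7]=2  [4,6,8]=3  [4,7,8]=3  [5,6,7]=2  [6,7,8]=6
  size 4 → [3,5,6,7]=4  [3,6,7,8]=8  [4,6,7,8]=12  [5,6,7,8]=8
  size 5 → [1,3,5,6,7]=4  [2,3,5,6,7]=4  [3,4,6,7,8]=20  [3,5,6,7,8]=20  [4,5,6,7,8]=20
  size 6 → [1,2,3,5,6,7]=8  [1,3,5,6,7,8]=24  [2,3,5,6,7,8]=24  [3,4,5,6,7,8]=60
  size 7 → [0,1,2,3,5,6,7]=8  [1,2,3,5,6,7,8]=56  [1,3,4,5,6,7,8]=84  [2,3,4,5,6,7,8]=84
  first=0(p) contributes 224
  first=4(s) contributes 64
|[w]| = 288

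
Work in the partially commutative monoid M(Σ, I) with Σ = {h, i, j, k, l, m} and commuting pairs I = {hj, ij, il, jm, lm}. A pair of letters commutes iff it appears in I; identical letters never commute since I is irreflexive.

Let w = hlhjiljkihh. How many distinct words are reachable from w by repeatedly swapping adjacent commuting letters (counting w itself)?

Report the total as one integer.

7

piece 0:h — minimal
piece 1:l rests on {0:h}
piece 2:h rests on {1:l}
piece 3:j rests on {1:l}
piece 4:i rests on {2:h}
piece 5:l rests on {2:h, 3:j}
piece 6:j rests on {5:l}
piece 7:k rests on {4:i, 6:j}
piece 8:i rests on {7:k}
piece 9:h rests on {8:i}
piece 10:h rests on {9:h}
minimal pieces: {0:h}
ways to finish when only these pieces remain (= sum over removing one remaining piece with nothing left below it):
  1 left: {10}→1
  2 left: {9,10}→1
  3 left: {8,9,10}→1
  4 left: {7,8,9,10}→1
  5 left: {4,7,8,9,10}→1  {6,7,8,9,10}→1
  6 left: {4,6,7,8,9,10}→2  {5,6,7,8,9,10}→1
  7 left: {3,5,6,7,8,9,10}→1  {4,5,6,7,8,9,10}→3
  8 left: {2,4,5,6,7,8,9,10}→3  {3,4,5,6,7,8,9,10}→4
  9 left: {2,3,4,5,6,7,8,9,10}→7
  placing 0:h first → 7 extensions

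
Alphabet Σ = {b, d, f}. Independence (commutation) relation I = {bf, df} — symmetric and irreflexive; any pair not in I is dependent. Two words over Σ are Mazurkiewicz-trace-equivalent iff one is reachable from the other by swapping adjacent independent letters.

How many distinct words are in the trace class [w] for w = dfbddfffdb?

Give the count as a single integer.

210

piece 0:d — minimal
piece 1:f — minimal
piece 2:b rests on {0:d}
piece 3:d rests on {2:b}
piece 4:d rests on {3:d}
piece 5:f rests on {1:f}
piece 6:f rests on {5:f}
piece 7:f rests on {6:f}
piece 8:d rests on {4:d}
piece 9:b rests on {8:d}
minimal pieces: {0:d, 1:f}
ways to finish when only these pieces remain (= sum over removing one remaining piece with nothing left below it):
  1 left: {7}→1  {9}→1
  2 left: {6,7}→1  {7,9}→2  {8,9}→1
  3 left: {4,8,9}→1  {5,6,7}→1  {6,7,9}→3  {7,8,9}→3
  4 left: {1,5,6,7}→1  {3,4,8,9}→1  {4,7,8,9}→4  {5,6,7,9}→4  {6,7,8,9}→6
  5 left: {1,5,6,7,9}→5  {2,3,4,8,9}→1  {3,4,7,8,9}→5  {4,6,7,8,9}→10  {5,6,7,8,9}→10
  6 left: {0,2,3,4,8,9}→1  {1,5,6,7,8,9}→15  {2,3,4,7,8,9}→6  {3,4,6,7,8,9}→15  {4,5,6,7,8,9}→20
  7 left: {0,2,3,4,7,8,9}→7  {1,4,5,6,7,8,9}→35  {2,3,4,6,7,8,9}→21  {3,4,5,6,7,8,9}→35
  8 left: {0,2,3,4,6,7,8,9}→28  {1,3,4,5,6,7,8,9}→70  {2,3,4,5,6,7,8,9}→56
  placing 0:d first → 126 extensions
  placing 1:f first → 84 extensions
total linear extensions = 210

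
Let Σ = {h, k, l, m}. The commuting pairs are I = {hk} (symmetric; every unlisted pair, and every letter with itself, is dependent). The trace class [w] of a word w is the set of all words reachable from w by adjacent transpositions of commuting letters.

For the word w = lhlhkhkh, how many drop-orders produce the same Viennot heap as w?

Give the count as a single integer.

drop 0:l onto floor
drop 1:h onto {0:l}
drop 2:l onto {1:h}
drop 3:h onto {2:l}
drop 4:k onto {2:l}
drop 5:h onto {3:h}
drop 6:k onto {4:k}
drop 7:h onto {5:h}
ground layer = {0:l}
drop-orders for the pieces not yet dropped (sum over which currently-grounded one goes next):
  1 to go: {6} 1  {7} 1
  2 to go: {4,6} 1  {5,7} 1  {6,7} 2
  3 to go: {3,5,7} 1  {4,6,7} 3  {5,6,7} 3
  4 to go: {3,5,6,7} 4  {4,5,6,7} 6
  5 to go: {3,4,5,6,7} 10
  6 to go: {2,3,4,5,6,7} 10
  if 0:l drops first: 10 orders

10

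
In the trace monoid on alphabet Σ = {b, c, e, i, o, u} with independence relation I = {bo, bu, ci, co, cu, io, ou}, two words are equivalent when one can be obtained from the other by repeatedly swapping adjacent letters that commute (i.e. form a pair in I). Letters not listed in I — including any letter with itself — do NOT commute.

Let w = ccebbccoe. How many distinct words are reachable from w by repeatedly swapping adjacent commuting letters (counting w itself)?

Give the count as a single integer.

#0=c has no predecessor
#1=c depends on [0:c]
#2=e depends on [1:c]
#3=b depends on [2:e]
#4=b depends on [3:b]
#5=c depends on [4:b]
#6=c depends on [5:c]
#7=o depends on [2:e]
#8=e depends on [6:c, 7:o]
sources: [0:c]
N(rest) = Σ N(rest − s) over sources s of rest; N(one piece) = 1:
  size 1 → [8]=1
  size 2 → [6,8]=1  [7,8]=1
  size 3 → [5,6,8]=1  [6,7,8]=2
  size 4 → [4,5,6,8]=1  [5,6,7,8]=3
  size 5 → [3,4,5,6,8]=1  [4,5,6,7,8]=4
  size 6 → [3,4,5,6,7,8]=5
  size 7 → [2,3,4,5,6,7,8]=5
  first=0(c) contributes 5

5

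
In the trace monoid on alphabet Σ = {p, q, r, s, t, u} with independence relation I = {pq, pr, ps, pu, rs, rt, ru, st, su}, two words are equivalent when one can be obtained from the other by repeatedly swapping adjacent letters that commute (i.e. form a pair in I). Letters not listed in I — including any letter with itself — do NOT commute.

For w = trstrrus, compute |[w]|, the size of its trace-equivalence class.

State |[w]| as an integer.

560

0(t) covers ∅
1(r) covers ∅
2(s) covers ∅
3(t) covers 0:t
4(r) covers 1:r
5(r) covers 4:r
6(u) covers 3:t
7(s) covers 2:s
floor of heap: 0:t, 1:r, 2:s
completions by unplaced set U, small U first (add the entries for U minus each lowest piece of U):
  |U|=1: {5}:1  {6}:1  {7}:1
  |U|=2: {2,7}:1  {3,6}:1  {4,5}:1  {5,6}:2  {5,7}:2  {6,7}:2
  |U|=3: {0,3,6}:1  {1,4,5}:1  {2,5,7}:3  {2,6,7}:3  {3,5,6}:3  {3,6,7}:3  {4,5,6}:3  {4,5,7}:3  {5,6,7}:6
  |U|=4: {0,3,5,6}:4  {0,3,6,7}:4  {1,4,5,6}:4  {1,4,5,7}:4  {2,3,6,7}:6  {2,4,5,7}:6  {2,5,6,7}:12  {3,4,5,6}:6  {3,5,6,7}:12  {4,5,6,7}:12
  |U|=5: {0,2,3,6,7}:10  {0,3,4,5,6}:10  {0,3,5,6,7}:20  {1,2,4,5,7}:10  {1,3,4,5,6}:10  {1,4,5,6,7}:20  {2,3,5,6,7}:30  {2,4,5,6,7}:30  {3,4,5,6,7}:30
  |U|=6: {0,1,3,4,5,6}:20  {0,2,3,5,6,7}:60  {0,3,4,5,6,7}:60  {1,2,4,5,6,7}:60  {1,3,4,5,6,7}:60  {2,3,4,5,6,7}:90
  start at 0(t): 210
  start at 1(r): 210
  start at 2(s): 140
sum over floor = 560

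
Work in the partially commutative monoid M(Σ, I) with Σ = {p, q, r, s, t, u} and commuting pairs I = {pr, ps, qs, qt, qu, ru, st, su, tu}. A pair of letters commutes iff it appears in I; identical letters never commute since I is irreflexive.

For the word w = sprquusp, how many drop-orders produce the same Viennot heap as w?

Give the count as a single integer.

#0=s has no predecessor
#1=p has no predecessor
#2=r depends on [0:s]
#3=q depends on [1:p, 2:r]
#4=u depends on [1:p]
#5=u depends on [4:u]
#6=s depends on [2:r]
#7=p depends on [3:q, 5:u]
sources: [0:s, 1:p]
N(rest) = Σ N(rest − s) over sources s of rest; N(one piece) = 1:
  size 1 → [6]=1  [7]=1
  size 2 → [3,7]=1  [5,7]=1  [6,7]=2
  size 3 → [3,5,7]=2  [3,6,7]=3  [4,5,7]=1  [5,6,7]=3
  size 4 → [2,3,6,7]=3  [3,4,5,7]=3  [3,5,6,7]=8  [4,5,6,7]=4
  size 5 → [0,2,3,6,7]=3  [1,3,4,5,7]=3  [2,3,5,6,7]=11  [3,4,5,6,7]=15
  size 6 → [0,2,3,5,6,7]=14  [1,3,4,5,6,7]=18  [2,3,4,5,6,7]=26
  first=0(s) contributes 44
  first=1(p) contributes 40
|[w]| = 84

84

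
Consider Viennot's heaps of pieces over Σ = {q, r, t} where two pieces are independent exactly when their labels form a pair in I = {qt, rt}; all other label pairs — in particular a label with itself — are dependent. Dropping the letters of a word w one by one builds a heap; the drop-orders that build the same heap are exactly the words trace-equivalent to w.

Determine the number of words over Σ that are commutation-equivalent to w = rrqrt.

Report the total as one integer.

0(r) covers ∅
1(r) covers 0:r
2(q) covers 1:r
3(r) covers 2:q
4(t) covers ∅
floor of heap: 0:r, 4:t
completions by unplaced set U, small U first (add the entries for U minus each lowest piece of U):
  |U|=1: {3}:1  {4}:1
  |U|=2: {2,3}:1  {3,4}:2
  |U|=3: {1,2,3}:1  {2,3,4}:3
  start at 0(r): 4
  start at 4(t): 1
sum over floor = 5

5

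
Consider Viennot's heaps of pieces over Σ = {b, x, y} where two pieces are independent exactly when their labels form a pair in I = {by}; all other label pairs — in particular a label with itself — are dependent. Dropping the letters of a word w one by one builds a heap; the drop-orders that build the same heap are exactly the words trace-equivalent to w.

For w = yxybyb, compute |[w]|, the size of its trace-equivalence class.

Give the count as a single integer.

6

piece 0:y — minimal
piece 1:x rests on {0:y}
piece 2:y rests on {1:x}
piece 3:b rests on {1:x}
piece 4:y rests on {2:y}
piece 5:b rests on {3:b}
minimal pieces: {0:y}
ways to finish when only these pieces remain (= sum over removing one remaining piece with nothing left below it):
  1 left: {4}→1  {5}→1
  2 left: {2,4}→1  {3,5}→1  {4,5}→2
  3 left: {2,4,5}→3  {3,4,5}→3
  4 left: {2,3,4,5}→6
  placing 0:y first → 6 extensions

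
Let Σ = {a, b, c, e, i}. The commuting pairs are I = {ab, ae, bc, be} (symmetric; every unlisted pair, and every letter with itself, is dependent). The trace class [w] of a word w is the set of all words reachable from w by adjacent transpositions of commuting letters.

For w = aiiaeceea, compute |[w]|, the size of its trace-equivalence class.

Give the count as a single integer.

6

drop 0:a onto floor
drop 1:i onto {0:a}
drop 2:i onto {1:i}
drop 3:a onto {2:i}
drop 4:e onto {2:i}
drop 5:c onto {3:a, 4:e}
drop 6:e onto {5:c}
drop 7:e onto {6:e}
drop 8:a onto {5:c}
ground layer = {0:a}
drop-orders for the pieces not yet dropped (sum over which currently-grounded one goes next):
  1 to go: {7} 1  {8} 1
  2 to go: {6,7} 1  {7,8} 2
  3 to go: {6,7,8} 3
  4 to go: {5,6,7,8} 3
  5 to go: {3,5,6,7,8} 3  {4,5,6,7,8} 3
  6 to go: {3,4,5,6,7,8} 6
  7 to go: {2,3,4,5,6,7,8} 6
  if 0:a drops first: 6 orders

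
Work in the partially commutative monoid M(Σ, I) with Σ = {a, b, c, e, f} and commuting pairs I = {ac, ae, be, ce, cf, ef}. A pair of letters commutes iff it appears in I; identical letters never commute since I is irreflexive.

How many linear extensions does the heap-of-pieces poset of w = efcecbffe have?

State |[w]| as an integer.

drop 0:e onto floor
drop 1:f onto floor
drop 2:c onto floor
drop 3:e onto {0:e}
drop 4:c onto {2:c}
drop 5:b onto {1:f, 4:c}
drop 6:f onto {5:b}
drop 7:f onto {6:f}
drop 8:e onto {3:e}
ground layer = {0:e, 1:f, 2:c}
drop-orders for the pieces not yet dropped (sum over which currently-grounded one goes next):
  1 to go: {7} 1  {8} 1
  2 to go: {3,8} 1  {6,7} 1  {7,8} 2
  3 to go: {0,3,8} 1  {3,7,8} 3  {5,6,7} 1  {6,7,8} 3
  4 to go: {0,3,7,8} 4  {1,5,6,7} 1  {3,6,7,8} 6  {4,5,6,7} 1  {5,6,7,8} 4
  5 to go: {0,3,6,7,8} 10  {1,4,5,6,7} 2  {1,5,6,7,8} 5  {2,4,5,6,7} 1  {3,5,6,7,8} 10  {4,5,6,7,8} 5
  6 to go: {0,3,5,6,7,8} 20  {1,2,4,5,6,7} 3  {1,3,5,6,7,8} 15  {1,4,5,6,7,8} 12  {2,4,5,6,7,8} 6  {3,4,5,6,7,8} 15
  7 to go: {0,1,3,5,6,7,8} 35  {0,3,4,5,6,7,8} 35  {1,2,4,5,6,7,8} 21  {1,3,4,5,6,7,8} 42  {2,3,4,5,6,7,8} 21
  if 0:e drops first: 84 orders
  if 1:f drops first: 56 orders
  if 2:c drops first: 112 orders
heap linearizations: 252

252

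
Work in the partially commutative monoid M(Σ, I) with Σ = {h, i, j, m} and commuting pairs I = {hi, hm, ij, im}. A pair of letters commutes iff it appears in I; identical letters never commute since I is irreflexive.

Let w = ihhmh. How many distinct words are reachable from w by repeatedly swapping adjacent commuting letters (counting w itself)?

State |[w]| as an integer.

#0=i has no predecessor
#1=h has no predecessor
#2=h depends on [1:h]
#3=m has no predecessor
#4=h depends on [2:h]
sources: [0:i, 1:h, 3:m]
N(rest) = Σ N(rest − s) over sources s of rest; N(one piece) = 1:
  size 1 → [0]=1  [3]=1  [4]=1
  size 2 → [0,3]=2  [0,4]=2  [2,4]=1  [3,4]=2
  size 3 → [0,2,4]=3  [0,3,4]=6  [1,2,4]=1  [2,3,4]=3
  first=0(i) contributes 4
  first=1(h) contributes 12
  first=3(m) contributes 4
|[w]| = 20

20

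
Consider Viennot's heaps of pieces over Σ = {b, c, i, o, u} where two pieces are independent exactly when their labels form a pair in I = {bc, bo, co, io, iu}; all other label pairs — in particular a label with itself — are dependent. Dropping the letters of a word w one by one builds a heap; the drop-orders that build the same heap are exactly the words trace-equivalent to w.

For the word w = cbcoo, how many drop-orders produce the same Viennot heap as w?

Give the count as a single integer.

0(c) covers ∅
1(b) covers ∅
2(c) covers 0:c
3(o) covers ∅
4(o) covers 3:o
floor of heap: 0:c, 1:b, 3:o
completions by unplaced set U, small U first (add the entries for U minus each lowest piece of U):
  |U|=1: {1}:1  {2}:1  {4}:1
  |U|=2: {0,2}:1  {1,2}:2  {1,4}:2  {2,4}:2  {3,4}:1
  |U|=3: {0,1,2}:3  {0,2,4}:3  {1,2,4}:6  {1,3,4}:3  {2,3,4}:3
  start at 0(c): 12
  start at 1(b): 6
  start at 3(o): 12
sum over floor = 30

30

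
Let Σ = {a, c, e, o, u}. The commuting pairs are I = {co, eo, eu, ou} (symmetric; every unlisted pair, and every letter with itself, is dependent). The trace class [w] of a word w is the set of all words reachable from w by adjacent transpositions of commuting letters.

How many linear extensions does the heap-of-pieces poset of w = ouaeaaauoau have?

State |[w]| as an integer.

4

#0=o has no predecessor
#1=u has no predecessor
#2=a depends on [0:o, 1:u]
#3=e depends on [2:a]
#4=a depends on [3:e]
#5=a depends on [4:a]
#6=a depends on [5:a]
#7=u depends on [6:a]
#8=o depends on [6:a]
#9=a depends on [7:u, 8:o]
#10=u depends on [9:a]
sources: [0:o, 1:u]
N(rest) = Σ N(rest − s) over sources s of rest; N(one piece) = 1:
  size 1 → [10]=1
  size 2 → [9,10]=1
  size 3 → [7,9,10]=1  [8,9,10]=1
  size 4 → [7,8,9,10]=2
  size 5 → [6,7,8,9,10]=2
  size 6 → [5,6,7,8,9,10]=2
  size 7 → [4,5,6,7,8,9,10]=2
  size 8 → [3,4,5,6,7,8,9,10]=2
  size 9 → [2,3,4,5,6,7,8,9,10]=2
  first=0(o) contributes 2
  first=1(u) contributes 2
|[w]| = 4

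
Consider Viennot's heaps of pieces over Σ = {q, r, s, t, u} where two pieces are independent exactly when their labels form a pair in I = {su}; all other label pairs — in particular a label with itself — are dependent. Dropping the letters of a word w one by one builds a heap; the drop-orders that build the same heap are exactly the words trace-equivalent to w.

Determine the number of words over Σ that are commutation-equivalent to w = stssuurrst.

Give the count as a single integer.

6

piece 0:s — minimal
piece 1:t rests on {0:s}
piece 2:s rests on {1:t}
piece 3:s rests on {2:s}
piece 4:u rests on {1:t}
piece 5:u rests on {4:u}
piece 6:r rests on {3:s, 5:u}
piece 7:r rests on {6:r}
piece 8:s rests on {7:r}
piece 9:t rests on {8:s}
minimal pieces: {0:s}
ways to finish when only these pieces remain (= sum over removing one remaining piece with nothing left below it):
  1 left: {9}→1
  2 left: {8,9}→1
  3 left: {7,8,9}→1
  4 left: {6,7,8,9}→1
  5 left: {3,6,7,8,9}→1  {5,6,7,8,9}→1
  6 left: {2,3,6,7,8,9}→1  {3,5,6,7,8,9}→2  {4,5,6,7,8,9}→1
  7 left: {2,3,5,6,7,8,9}→3  {3,4,5,6,7,8,9}→3
  8 left: {2,3,4,5,6,7,8,9}→6
  placing 0:s first → 6 extensions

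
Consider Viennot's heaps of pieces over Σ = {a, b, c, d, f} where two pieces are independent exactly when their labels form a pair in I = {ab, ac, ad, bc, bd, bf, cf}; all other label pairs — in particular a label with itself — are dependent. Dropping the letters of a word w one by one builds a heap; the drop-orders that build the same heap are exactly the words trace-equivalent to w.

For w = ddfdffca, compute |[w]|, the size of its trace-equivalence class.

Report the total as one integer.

4

drop 0:d onto floor
drop 1:d onto {0:d}
drop 2:f onto {1:d}
drop 3:d onto {2:f}
drop 4:f onto {3:d}
drop 5:f onto {4:f}
drop 6:c onto {3:d}
drop 7:a onto {5:f}
ground layer = {0:d}
drop-orders for the pieces not yet dropped (sum over which currently-grounded one goes next):
  1 to go: {6} 1  {7} 1
  2 to go: {5,7} 1  {6,7} 2
  3 to go: {4,5,7} 1  {5,6,7} 3
  4 to go: {4,5,6,7} 4
  5 to go: {3,4,5,6,7} 4
  6 to go: {2,3,4,5,6,7} 4
  if 0:d drops first: 4 orders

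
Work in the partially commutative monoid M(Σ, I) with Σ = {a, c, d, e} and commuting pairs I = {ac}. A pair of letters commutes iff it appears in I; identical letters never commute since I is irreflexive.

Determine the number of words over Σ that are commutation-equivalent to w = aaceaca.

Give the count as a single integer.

#0=a has no predecessor
#1=a depends on [0:a]
#2=c has no predecessor
#3=e depends on [1:a, 2:c]
#4=a depends on [3:e]
#5=c depends on [3:e]
#6=a depends on [4:a]
sources: [0:a, 2:c]
N(rest) = Σ N(rest − s) over sources s of rest; N(one piece) = 1:
  size 1 → [5]=1  [6]=1
  size 2 → [4,6]=1  [5,6]=2
  size 3 → [4,5,6]=3
  size 4 → [3,4,5,6]=3
  size 5 → [1,3,4,5,6]=3  [2,3,4,5,6]=3
  first=0(a) contributes 6
  first=2(c) contributes 3
|[w]| = 9

9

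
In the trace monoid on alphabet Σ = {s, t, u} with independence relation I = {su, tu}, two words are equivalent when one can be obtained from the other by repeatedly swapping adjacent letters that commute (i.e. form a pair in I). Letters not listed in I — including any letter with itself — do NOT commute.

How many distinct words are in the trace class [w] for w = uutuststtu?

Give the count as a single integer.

drop 0:u onto floor
drop 1:u onto {0:u}
drop 2:t onto floor
drop 3:u onto {1:u}
drop 4:s onto {2:t}
drop 5:t onto {4:s}
drop 6:s onto {5:t}
drop 7:t onto {6:s}
drop 8:t onto {7:t}
drop 9:u onto {3:u}
ground layer = {0:u, 2:t}
drop-orders for the pieces not yet dropped (sum over which currently-grounded one goes next):
  1 to go: {8} 1  {9} 1
  2 to go: {3,9} 1  {7,8} 1  {8,9} 2
  3 to go: {1,3,9} 1  {3,8,9} 3  {6,7,8} 1  {7,8,9} 3
  4 to go: {0,1,3,9} 1  {1,3,8,9} 4  {3,7,8,9} 6  {5,6,7,8} 1  {6,7,8,9} 4
  5 to go: {0,1,3,8,9} 5  {1,3,7,8,9} 10  {3,6,7,8,9} 10  {4,5,6,7,8} 1  {5,6,7,8,9} 5
  6 to go: {0,1,3,7,8,9} 15  {1,3,6,7,8,9} 20  {2,4,5,6,7,8} 1  {3,5,6,7,8,9} 15  {4,5,6,7,8,9} 6
  7 to go: {0,1,3,6,7,8,9} 35  {1,3,5,6,7,8,9} 35  {2,4,5,6,7,8,9} 7  {3,4,5,6,7,8,9} 21
  8 to go: {0,1,3,5,6,7,8,9} 70  {1,3,4,5,6,7,8,9} 56  {2,3,4,5,6,7,8,9} 28
  if 0:u drops first: 84 orders
  if 2:t drops first: 126 orders
heap linearizations: 210

210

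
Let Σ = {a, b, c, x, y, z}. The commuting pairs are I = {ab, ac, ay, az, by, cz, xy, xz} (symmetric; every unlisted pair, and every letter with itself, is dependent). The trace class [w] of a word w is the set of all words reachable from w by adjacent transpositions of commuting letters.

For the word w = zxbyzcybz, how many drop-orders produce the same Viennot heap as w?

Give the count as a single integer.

#0=z has no predecessor
#1=x has no predecessor
#2=b depends on [0:z, 1:x]
#3=y depends on [0:z]
#4=z depends on [2:b, 3:y]
#5=c depends on [2:b, 3:y]
#6=y depends on [4:z, 5:c]
#7=b depends on [4:z, 5:c]
#8=z depends on [6:y, 7:b]
sources: [0:z, 1:x]
N(rest) = Σ N(rest − s) over sources s of rest; N(one piece) = 1:
  size 1 → [8]=1
  size 2 → [6,8]=1  [7,8]=1
  size 3 → [6,7,8]=2
  size 4 → [4,6,7,8]=2  [5,6,7,8]=2
  size 5 → [4,5,6,7,8]=4
  size 6 → [2,4,5,6,7,8]=4  [3,4,5,6,7,8]=4
  size 7 → [1,2,4,5,6,7,8]=4  [2,3,4,5,6,7,8]=8
  first=0(z) contributes 12
  first=1(x) contributes 8
|[w]| = 20

20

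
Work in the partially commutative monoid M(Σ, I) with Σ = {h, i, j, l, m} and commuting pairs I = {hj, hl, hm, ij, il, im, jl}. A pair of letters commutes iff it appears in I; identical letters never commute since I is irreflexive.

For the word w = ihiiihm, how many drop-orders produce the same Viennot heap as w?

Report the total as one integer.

0(i) covers ∅
1(h) covers 0:i
2(i) covers 1:h
3(i) covers 2:i
4(i) covers 3:i
5(h) covers 4:i
6(m) covers ∅
floor of heap: 0:i, 6:m
completions by unplaced set U, small U first (add the entries for U minus each lowest piece of U):
  |U|=1: {5}:1  {6}:1
  |U|=2: {4,5}:1  {5,6}:2
  |U|=3: {3,4,5}:1  {4,5,6}:3
  |U|=4: {2,3,4,5}:1  {3,4,5,6}:4
  |U|=5: {1,2,3,4,5}:1  {2,3,4,5,6}:5
  start at 0(i): 6
  start at 6(m): 1
sum over floor = 7

7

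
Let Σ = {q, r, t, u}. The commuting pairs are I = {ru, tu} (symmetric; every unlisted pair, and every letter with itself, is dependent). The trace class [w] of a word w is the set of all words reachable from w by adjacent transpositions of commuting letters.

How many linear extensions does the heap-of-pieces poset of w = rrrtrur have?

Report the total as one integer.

7

#0=r has no predecessor
#1=r depends on [0:r]
#2=r depends on [1:r]
#3=t depends on [2:r]
#4=r depends on [3:t]
#5=u has no predecessor
#6=r depends on [4:r]
sources: [0:r, 5:u]
N(rest) = Σ N(rest − s) over sources s of rest; N(one piece) = 1:
  size 1 → [5]=1  [6]=1
  size 2 → [4,6]=1  [5,6]=2
  size 3 → [3,4,6]=1  [4,5,6]=3
  size 4 → [2,3,4,6]=1  [3,4,5,6]=4
  size 5 → [1,2,3,4,6]=1  [2,3,4,5,6]=5
  first=0(r) contributes 6
  first=5(u) contributes 1
|[w]| = 7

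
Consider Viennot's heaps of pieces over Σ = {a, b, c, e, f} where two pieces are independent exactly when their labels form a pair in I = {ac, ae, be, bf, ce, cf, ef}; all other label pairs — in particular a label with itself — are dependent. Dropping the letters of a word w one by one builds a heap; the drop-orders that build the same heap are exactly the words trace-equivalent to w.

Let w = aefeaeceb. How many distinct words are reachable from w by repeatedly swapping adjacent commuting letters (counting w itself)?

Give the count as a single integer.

piece 0:a — minimal
piece 1:e — minimal
piece 2:f rests on {0:a}
piece 3:e rests on {1:e}
piece 4:a rests on {2:f}
piece 5:e rests on {3:e}
piece 6:c — minimal
piece 7:e rests on {5:e}
piece 8:b rests on {4:a, 6:c}
minimal pieces: {0:a, 1:e, 6:c}
ways to finish when only these pieces remain (= sum over removing one remaining piece with nothing left below it):
  1 left: {7}→1  {8}→1
  2 left: {4,8}→1  {5,7}→1  {6,8}→1  {7,8}→2
  3 left: {2,4,8}→1  {3,5,7}→1  {4,6,8}→2  {4,7,8}→3  {5,7,8}→3  {6,7,8}→3
  4 left: {0,2,4,8}→1  {1,3,5,7}→1  {2,4,6,8}→3  {2,4,7,8}→4  {3,5,7,8}→4  {4,5,7,8}→6  {4,6,7,8}→8  {5,6,7,8}→6
  5 left: {0,2,4,6,8}→4  {0,2,4,7,8}→5  {1,3,5,7,8}→5  {2,4,5,7,8}→10  {2,4,6,7,8}→15  {3,4,5,7,8}→10  {3,5,6,7,8}→10  {4,5,6,7,8}→20
  6 left: {0,2,4,5,7,8}→15  {0,2,4,6,7,8}→24  {1,3,4,5,7,8}→15  {1,3,5,6,7,8}→15  {2,3,4,5,7,8}→20  {2,4,5,6,7,8}→45  {3,4,5,6,7,8}→40
  7 left: {0,2,3,4,5,7,8}→35  {0,2,4,5,6,7,8}→84  {1,2,3,4,5,7,8}→35  {1,3,4,5,6,7,8}→70  {2,3,4,5,6,7,8}→105
  placing 0:a first → 210 extensions
  placing 1:e first → 224 extensions
  placing 6:c first → 70 extensions
total linear extensions = 504

504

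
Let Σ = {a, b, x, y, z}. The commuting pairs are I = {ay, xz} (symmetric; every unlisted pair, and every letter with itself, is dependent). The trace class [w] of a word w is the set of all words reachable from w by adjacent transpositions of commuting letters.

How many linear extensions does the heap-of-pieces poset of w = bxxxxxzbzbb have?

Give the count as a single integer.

0(b) covers ∅
1(x) covers 0:b
2(x) covers 1:x
3(x) covers 2:x
4(x) covers 3:x
5(x) covers 4:x
6(z) covers 0:b
7(b) covers 5:x, 6:z
8(z) covers 7:b
9(b) covers 8:z
10(b) covers 9:b
floor of heap: 0:b
completions by unplaced set U, small U first (add the entries for U minus each lowest piece of U):
  |U|=1: {10}:1
  |U|=2: {9,10}:1
  |U|=3: {8,9,10}:1
  |U|=4: {7,8,9,10}:1
  |U|=5: {5,7,8,9,10}:1  {6,7,8,9,10}:1
  |U|=6: {4,5,7,8,9,10}:1  {5,6,7,8,9,10}:2
  |U|=7: {3,4,5,7,8,9,10}:1  {4,5,6,7,8,9,10}:3
  |U|=8: {2,3,4,5,7,8,9,10}:1  {3,4,5,6,7,8,9,10}:4
  |U|=9: {1,2,3,4,5,7,8,9,10}:1  {2,3,4,5,6,7,8,9,10}:5
  start at 0(b): 6

6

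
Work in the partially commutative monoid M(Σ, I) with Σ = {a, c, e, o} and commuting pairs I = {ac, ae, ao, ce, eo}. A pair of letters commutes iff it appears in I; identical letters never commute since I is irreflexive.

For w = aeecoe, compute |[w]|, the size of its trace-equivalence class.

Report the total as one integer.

60

#0=a has no predecessor
#1=e has no predecessor
#2=e depends on [1:e]
#3=c has no predecessor
#4=o depends on [3:c]
#5=e depends on [2:e]
sources: [0:a, 1:e, 3:c]
N(rest) = Σ N(rest − s) over sources s of rest; N(one piece) = 1:
  size 1 → [0]=1  [4]=1  [5]=1
  size 2 → [0,4]=2  [0,5]=2  [2,5]=1  [3,4]=1  [4,5]=2
  size 3 → [0,2,5]=3  [0,3,4]=3  [0,4,5]=6  [1,2,5]=1  [2,4,5]=3  [3,4,5]=3
  size 4 → [0,1,2,5]=4  [0,2,4,5]=12  [0,3,4,5]=12  [1,2,4,5]=4  [2,3,4,5]=6
  first=0(a) contributes 10
  first=1(e) contributes 30
  first=3(c) contributes 20
|[w]| = 60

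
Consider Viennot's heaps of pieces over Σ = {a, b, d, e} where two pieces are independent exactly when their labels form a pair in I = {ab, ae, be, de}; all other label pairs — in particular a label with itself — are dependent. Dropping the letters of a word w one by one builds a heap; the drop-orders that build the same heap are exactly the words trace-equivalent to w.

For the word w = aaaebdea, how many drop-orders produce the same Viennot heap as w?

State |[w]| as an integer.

112

#0=a has no predecessor
#1=a depends on [0:a]
#2=a depends on [1:a]
#3=e has no predecessor
#4=b has no predecessor
#5=d depends on [2:a, 4:b]
#6=e depends on [3:e]
#7=a depends on [5:d]
sources: [0:a, 3:e, 4:b]
N(rest) = Σ N(rest − s) over sources s of rest; N(one piece) = 1:
  size 1 → [6]=1  [7]=1
  size 2 → [3,6]=1  [5,7]=1  [6,7]=2
  size 3 → [2,5,7]=1  [3,6,7]=3  [4,5,7]=1  [5,6,7]=3
  size 4 → [1,2,5,7]=1  [2,4,5,7]=2  [2,5,6,7]=4  [3,5,6,7]=6  [4,5,6,7]=4
  size 5 → [0,1,2,5,7]=1  [1,2,4,5,7]=3  [1,2,5,6,7]=5  [2,3,5,6,7]=10  [2,4,5,6,7]=10  [3,4,5,6,7]=10
  size 6 → [0,1,2,4,5,7]=4  [0,1,2,5,6,7]=6  [1,2,3,5,6,7]=15  [1,2,4,5,6,7]=18  [2,3,4,5,6,7]=30
  first=0(a) contributes 63
  first=3(e) contributes 28
  first=4(b) contributes 21
|[w]| = 112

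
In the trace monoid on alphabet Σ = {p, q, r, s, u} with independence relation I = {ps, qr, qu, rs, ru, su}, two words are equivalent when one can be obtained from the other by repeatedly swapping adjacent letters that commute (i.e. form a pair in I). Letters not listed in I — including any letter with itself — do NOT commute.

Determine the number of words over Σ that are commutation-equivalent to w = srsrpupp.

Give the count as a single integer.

#0=s has no predecessor
#1=r has no predecessor
#2=s depends on [0:s]
#3=r depends on [1:r]
#4=p depends on [3:r]
#5=u depends on [4:p]
#6=p depends on [5:u]
#7=p depends on [6:p]
sources: [0:s, 1:r]
N(rest) = Σ N(rest − s) over sources s of rest; N(one piece) = 1:
  size 1 → [2]=1  [7]=1
  size 2 → [0,2]=1  [2,7]=2  [6,7]=1
  size 3 → [0,2,7]=3  [2,6,7]=3  [5,6,7]=1
  size 4 → [0,2,6,7]=6  [2,5,6,7]=4  [4,5,6,7]=1
  size 5 → [0,2,5,6,7]=10  [2,4,5,6,7]=5  [3,4,5,6,7]=1
  size 6 → [0,2,4,5,6,7]=15  [1,3,4,5,6,7]=1  [2,3,4,5,6,7]=6
  first=0(s) contributes 7
  first=1(r) contributes 21
|[w]| = 28

28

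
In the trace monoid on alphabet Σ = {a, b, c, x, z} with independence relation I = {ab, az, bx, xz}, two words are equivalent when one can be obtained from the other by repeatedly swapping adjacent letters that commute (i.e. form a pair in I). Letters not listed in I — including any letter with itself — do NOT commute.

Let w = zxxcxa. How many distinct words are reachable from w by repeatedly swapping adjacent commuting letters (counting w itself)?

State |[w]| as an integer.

3

0(z) covers ∅
1(x) covers ∅
2(x) covers 1:x
3(c) covers 0:z, 2:x
4(x) covers 3:c
5(a) covers 4:x
floor of heap: 0:z, 1:x
completions by unplaced set U, small U first (add the entries for U minus each lowest piece of U):
  |U|=1: {5}:1
  |U|=2: {4,5}:1
  |U|=3: {3,4,5}:1
  |U|=4: {0,3,4,5}:1  {2,3,4,5}:1
  start at 0(z): 1
  start at 1(x): 2
sum over floor = 3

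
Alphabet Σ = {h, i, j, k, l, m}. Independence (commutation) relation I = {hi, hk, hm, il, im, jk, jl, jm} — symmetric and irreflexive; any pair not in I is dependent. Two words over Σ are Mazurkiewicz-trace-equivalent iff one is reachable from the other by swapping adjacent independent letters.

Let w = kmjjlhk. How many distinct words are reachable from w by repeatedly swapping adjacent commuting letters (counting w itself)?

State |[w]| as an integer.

0(k) covers ∅
1(m) covers 0:k
2(j) covers ∅
3(j) covers 2:j
4(l) covers 1:m
5(h) covers 3:j, 4:l
6(k) covers 4:l
floor of heap: 0:k, 2:j
completions by unplaced set U, small U first (add the entries for U minus each lowest piece of U):
  |U|=1: {5}:1  {6}:1
  |U|=2: {3,5}:1  {5,6}:2
  |U|=3: {2,3,5}:1  {3,5,6}:3  {4,5,6}:2
  |U|=4: {1,4,5,6}:2  {2,3,5,6}:4  {3,4,5,6}:5
  |U|=5: {0,1,4,5,6}:2  {1,3,4,5,6}:7  {2,3,4,5,6}:9
  start at 0(k): 16
  start at 2(j): 9
sum over floor = 25

25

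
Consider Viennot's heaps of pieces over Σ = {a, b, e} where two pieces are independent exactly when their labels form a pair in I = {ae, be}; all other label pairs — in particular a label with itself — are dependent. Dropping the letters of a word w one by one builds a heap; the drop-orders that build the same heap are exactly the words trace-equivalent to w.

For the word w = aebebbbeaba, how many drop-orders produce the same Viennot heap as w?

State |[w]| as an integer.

165

drop 0:a onto floor
drop 1:e onto floor
drop 2:b onto {0:a}
drop 3:e onto {1:e}
drop 4:b onto {2:b}
drop 5:b onto {4:b}
drop 6:b onto {5:b}
drop 7:e onto {3:e}
drop 8:a onto {6:b}
drop 9:b onto {8:a}
drop 10:a onto {9:b}
ground layer = {0:a, 1:e}
drop-orders for the pieces not yet dropped (sum over which currently-grounded one goes next):
  1 to go: {7} 1  {10} 1
  2 to go: {3,7} 1  {7,10} 2  {9,10} 1
  3 to go: {1,3,7} 1  {3,7,10} 3  {7,9,10} 3  {8,9,10} 1
  4 to go: {1,3,7,10} 4  {3,7,9,10} 6  {6,8,9,10} 1  {7,8,9,10} 4
  5 to go: {1,3,7,9,10} 10  {3,7,8,9,10} 10  {5,6,8,9,10} 1  {6,7,8,9,10} 5
  6 to go: {1,3,7,8,9,10} 20  {3,6,7,8,9,10} 15  {4,5,6,8,9,10} 1  {5,6,7,8,9,10} 6
  7 to go: {1,3,6,7,8,9,10} 35  {2,4,5,6,8,9,10} 1  {3,5,6,7,8,9,10} 21  {4,5,6,7,8,9,10} 7
  8 to go: {0,2,4,5,6,8,9,10} 1  {1,3,5,6,7,8,9,10} 56  {2,4,5,6,7,8,9,10} 8  {3,4,5,6,7,8,9,10} 28
  9 to go: {0,2,4,5,6,7,8,9,10} 9  {1,3,4,5,6,7,8,9,10} 84  {2,3,4,5,6,7,8,9,10} 36
  if 0:a drops first: 120 orders
  if 1:e drops first: 45 orders
heap linearizations: 165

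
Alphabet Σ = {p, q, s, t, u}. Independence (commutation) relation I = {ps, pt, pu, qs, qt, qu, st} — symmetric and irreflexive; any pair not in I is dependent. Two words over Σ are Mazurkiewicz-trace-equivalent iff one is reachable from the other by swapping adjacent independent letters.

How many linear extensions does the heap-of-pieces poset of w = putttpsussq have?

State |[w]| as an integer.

660

drop 0:p onto floor
drop 1:u onto floor
drop 2:t onto {1:u}
drop 3:t onto {2:t}
drop 4:t onto {3:t}
drop 5:p onto {0:p}
drop 6:s onto {1:u}
drop 7:u onto {4:t, 6:s}
drop 8:s onto {7:u}
drop 9:s onto {8:s}
drop 10:q onto {5:p}
ground layer = {0:p, 1:u}
drop-orders for the pieces not yet dropped (sum over which currently-grounded one goes next):
  1 to go: {9} 1  {10} 1
  2 to go: {5,10} 1  {8,9} 1  {9,10} 2
  3 to go: {0,5,10} 1  {5,9,10} 3  {7,8,9} 1  {8,9,10} 3
  4 to go: {0,5,9,10} 4  {4,7,8,9} 1  {5,8,9,10} 6  {6,7,8,9} 1  {7,8,9,10} 4
  5 to go: {0,5,8,9,10} 10  {3,4,7,8,9} 1  {4,6,7,8,9} 2  {4,7,8,9,10} 5  {5,7,8,9,10} 10  {6,7,8,9,10} 5
  6 to go: {0,5,7,8,9,10} 20  {2,3,4,7,8,9} 1  {3,4,6,7,8,9} 3  {3,4,7,8,9,10} 6  {4,5,7,8,9,10} 15  {4,6,7,8,9,10} 12  {5,6,7,8,9,10} 15
  7 to go: {0,4,5,7,8,9,10} 35  {0,5,6,7,8,9,10} 35  {2,3,4,6,7,8,9} 4  {2,3,4,7,8,9,10} 7  {3,4,5,7,8,9,10} 21  {3,4,6,7,8,9,10} 21  {4,5,6,7,8,9,10} 42
  8 to go: {0,3,4,5,7,8,9,10} 56  {0,4,5,6,7,8,9,10} 112  {1,2,3,4,6,7,8,9} 4  {2,3,4,5,7,8,9,10} 28  {2,3,4,6,7,8,9,10} 32  {3,4,5,6,7,8,9,10} 84
  9 to go: {0,2,3,4,5,7,8,9,10} 84  {0,3,4,5,6,7,8,9,10} 252  {1,2,3,4,6,7,8,9,10} 36  {2,3,4,5,6,7,8,9,10} 144
  if 0:p drops first: 180 orders
  if 1:u drops first: 480 orders
heap linearizations: 660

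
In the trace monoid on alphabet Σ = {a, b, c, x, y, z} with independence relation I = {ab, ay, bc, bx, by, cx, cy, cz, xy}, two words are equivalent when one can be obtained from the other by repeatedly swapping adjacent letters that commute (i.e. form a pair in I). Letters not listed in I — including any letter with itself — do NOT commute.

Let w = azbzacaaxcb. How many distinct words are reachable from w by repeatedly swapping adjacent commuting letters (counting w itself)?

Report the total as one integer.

0(a) covers ∅
1(z) covers 0:a
2(b) covers 1:z
3(z) covers 2:b
4(a) covers 3:z
5(c) covers 4:a
6(a) covers 5:c
7(a) covers 6:a
8(x) covers 7:a
9(c) covers 7:a
10(b) covers 3:z
floor of heap: 0:a
completions by unplaced set U, small U first (add the entries for U minus each lowest piece of U):
  |U|=1: {8}:1  {9}:1  {10}:1
  |U|=2: {8,9}:2  {8,10}:2  {9,10}:2
  |U|=3: {7,8,9}:2  {8,9,10}:6
  |U|=4: {6,7,8,9}:2  {7,8,9,10}:8
  |U|=5: {5,6,7,8,9}:2  {6,7,8,9,10}:10
  |U|=6: {4,5,6,7,8,9}:2  {5,6,7,8,9,10}:12
  |U|=7: {4,5,6,7,8,9,10}:14
  |U|=8: {3,4,5,6,7,8,9,10}:14
  |U|=9: {2,3,4,5,6,7,8,9,10}:14
  start at 0(a): 14

14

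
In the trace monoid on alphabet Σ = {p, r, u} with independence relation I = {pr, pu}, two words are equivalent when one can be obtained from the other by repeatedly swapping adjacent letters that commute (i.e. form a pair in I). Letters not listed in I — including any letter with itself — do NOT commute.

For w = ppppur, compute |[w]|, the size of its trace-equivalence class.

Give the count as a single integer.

15

drop 0:p onto floor
drop 1:p onto {0:p}
drop 2:p onto {1:p}
drop 3:p onto {2:p}
drop 4:u onto floor
drop 5:r onto {4:u}
ground layer = {0:p, 4:u}
drop-orders for the pieces not yet dropped (sum over which currently-grounded one goes next):
  1 to go: {3} 1  {5} 1
  2 to go: {2,3} 1  {3,5} 2  {4,5} 1
  3 to go: {1,2,3} 1  {2,3,5} 3  {3,4,5} 3
  4 to go: {0,1,2,3} 1  {1,2,3,5} 4  {2,3,4,5} 6
  if 0:p drops first: 10 orders
  if 4:u drops first: 5 orders
heap linearizations: 15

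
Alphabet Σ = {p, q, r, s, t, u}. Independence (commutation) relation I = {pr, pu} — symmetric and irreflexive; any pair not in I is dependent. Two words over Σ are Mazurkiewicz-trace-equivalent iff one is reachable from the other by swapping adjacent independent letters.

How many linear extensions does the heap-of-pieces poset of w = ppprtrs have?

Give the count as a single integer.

#0=p has no predecessor
#1=p depends on [0:p]
#2=p depends on [1:p]
#3=r has no predecessor
#4=t depends on [2:p, 3:r]
#5=r depends on [4:t]
#6=s depends on [5:r]
sources: [0:p, 3:r]
N(rest) = Σ N(rest − s) over sources s of rest; N(one piece) = 1:
  size 1 → [6]=1
  size 2 → [5,6]=1
  size 3 → [4,5,6]=1
  size 4 → [2,4,5,6]=1  [3,4,5,6]=1
  size 5 → [1,2,4,5,6]=1  [2,3,4,5,6]=2
  first=0(p) contributes 3
  first=3(r) contributes 1
|[w]| = 4

4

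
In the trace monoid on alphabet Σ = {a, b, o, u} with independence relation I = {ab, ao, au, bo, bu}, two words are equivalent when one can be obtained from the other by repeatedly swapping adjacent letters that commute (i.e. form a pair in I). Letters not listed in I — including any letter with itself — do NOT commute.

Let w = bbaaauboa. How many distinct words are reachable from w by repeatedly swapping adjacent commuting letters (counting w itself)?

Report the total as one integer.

1260

drop 0:b onto floor
drop 1:b onto {0:b}
drop 2:a onto floor
drop 3:a onto {2:a}
drop 4:a onto {3:a}
drop 5:u onto floor
drop 6:b onto {1:b}
drop 7:o onto {5:u}
drop 8:a onto {4:a}
ground layer = {0:b, 2:a, 5:u}
drop-orders for the pieces not yet dropped (sum over which currently-grounded one goes next):
  1 to go: {6} 1  {7} 1  {8} 1
  2 to go: {1,6} 1  {4,8} 1  {5,7} 1  {6,7} 2  {6,8} 2  {7,8} 2
  3 to go: {0,1,6} 1  {1,6,7} 3  {1,6,8} 3  {3,4,8} 1  {4,6,8} 3  {4,7,8} 3  {5,6,7} 3  {5,7,8} 3  {6,7,8} 6
  4 to go: {0,1,6,7} 4  {0,1,6,8} 4  {1,4,6,8} 6  {1,5,6,7} 6  {1,6,7,8} 12  {2,3,4,8} 1  {3,4,6,8} 4  {3,4,7,8} 4  {4,5,7,8} 6  {4,6,7,8} 12  {5,6,7,8} 12
  5 to go: {0,1,4,6,8} 10  {0,1,5,6,7} 10  {0,1,6,7,8} 20  {1,3,4,6,8} 10  {1,4,6,7,8} 30  {1,5,6,7,8} 30  {2,3,4,6,8} 5  {2,3,4,7,8} 5  {3,4,5,7,8} 10  {3,4,6,7,8} 20  {4,5,6,7,8} 30
  6 to go: {0,1,3,4,6,8} 20  {0,1,4,6,7,8} 60  {0,1,5,6,7,8} 60  {1,2,3,4,6,8} 15  {1,3,4,6,7,8} 60  {1,4,5,6,7,8} 90  {2,3,4,5,7,8} 15  {2,3,4,6,7,8} 30  {3,4,5,6,7,8} 60
  7 to go: {0,1,2,3,4,6,8} 35  {0,1,3,4,6,7,8} 140  {0,1,4,5,6,7,8} 210  {1,2,3,4,6,7,8} 105  {1,3,4,5,6,7,8} 210  {2,3,4,5,6,7,8} 105
  if 0:b drops first: 420 orders
  if 2:a drops first: 560 orders
  if 5:u drops first: 280 orders
heap linearizations: 1260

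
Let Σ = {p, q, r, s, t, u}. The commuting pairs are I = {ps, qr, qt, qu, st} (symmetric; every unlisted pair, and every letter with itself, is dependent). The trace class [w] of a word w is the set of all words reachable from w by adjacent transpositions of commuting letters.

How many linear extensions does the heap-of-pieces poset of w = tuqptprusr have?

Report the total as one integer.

drop 0:t onto floor
drop 1:u onto {0:t}
drop 2:q onto floor
drop 3:p onto {1:u, 2:q}
drop 4:t onto {3:p}
drop 5:p onto {4:t}
drop 6:r onto {5:p}
drop 7:u onto {6:r}
drop 8:s onto {7:u}
drop 9:r onto {8:s}
ground layer = {0:t, 2:q}
drop-orders for the pieces not yet dropped (sum over which currently-grounded one goes next):
  1 to go: {9} 1
  2 to go: {8,9} 1
  3 to go: {7,8,9} 1
  4 to go: {6,7,8,9} 1
  5 to go: {5,6,7,8,9} 1
  6 to go: {4,5,6,7,8,9} 1
  7 to go: {3,4,5,6,7,8,9} 1
  8 to go: {1,3,4,5,6,7,8,9} 1  {2,3,4,5,6,7,8,9} 1
  if 0:t drops first: 2 orders
  if 2:q drops first: 1 orders
heap linearizations: 3

3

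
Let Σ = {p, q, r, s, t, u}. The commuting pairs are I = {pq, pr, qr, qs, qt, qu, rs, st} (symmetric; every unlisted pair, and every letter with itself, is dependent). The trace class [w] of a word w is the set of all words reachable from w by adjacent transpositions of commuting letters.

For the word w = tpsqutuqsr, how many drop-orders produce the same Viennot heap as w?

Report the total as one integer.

90

piece 0:t — minimal
piece 1:p rests on {0:t}
piece 2:s rests on {1:p}
piece 3:q — minimal
piece 4:u rests on {2:s}
piece 5:t rests on {4:u}
piece 6:u rests on {5:t}
piece 7:q rests on {3:q}
piece 8:s rests on {6:u}
piece 9:r rests on {6:u}
minimal pieces: {0:t, 3:q}
ways to finish when only these pieces remain (= sum over removing one remaining piece with nothing left below it):
  1 left: {7}→1  {8}→1  {9}→1
  2 left: {3,7}→1  {7,8}→2  {7,9}→2  {8,9}→2
  3 left: {3,7,8}→3  {3,7,9}→3  {6,8,9}→2  {7,8,9}→6
  4 left: {3,7,8,9}→12  {5,6,8,9}→2  {6,7,8,9}→8
  5 left: {3,6,7,8,9}→20  {4,5,6,8,9}→2  {5,6,7,8,9}→10
  6 left: {2,4,5,6,8,9}→2  {3,5,6,7,8,9}→30  {4,5,6,7,8,9}→12
  7 left: {1,2,4,5,6,8,9}→2  {2,4,5,6,7,8,9}→14  {3,4,5,6,7,8,9}→42
  8 left: {0,1,2,4,5,6,8,9}→2  {1,2,4,5,6,7,8,9}→16  {2,3,4,5,6,7,8,9}→56
  placing 0:t first → 72 extensions
  placing 3:q first → 18 extensions
total linear extensions = 90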